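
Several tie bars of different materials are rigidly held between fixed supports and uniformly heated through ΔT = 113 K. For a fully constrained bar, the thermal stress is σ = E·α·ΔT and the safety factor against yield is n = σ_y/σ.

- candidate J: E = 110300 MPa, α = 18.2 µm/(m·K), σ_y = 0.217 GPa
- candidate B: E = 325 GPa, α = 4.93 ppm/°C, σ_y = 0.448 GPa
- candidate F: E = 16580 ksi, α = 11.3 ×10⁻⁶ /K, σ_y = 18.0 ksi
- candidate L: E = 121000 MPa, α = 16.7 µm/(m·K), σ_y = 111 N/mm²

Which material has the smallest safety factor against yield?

Converting E to GPa, α to ×10⁻⁶/K, σ_y to MPa, then σ and n for each:
  candidate J: E = 110.3, α = 18.2, σ_y = 217.0 → σ = 227 MPa, n = 0.957
  candidate B: E = 325.0, α = 4.93, σ_y = 448.0 → σ = 181 MPa, n = 2.47
  candidate F: E = 114.3, α = 11.3, σ_y = 124.1 → σ = 146 MPa, n = 0.850
  candidate L: E = 121.0, α = 16.7, σ_y = 111.0 → σ = 228 MPa, n = 0.486
The minimum is candidate L at n = 0.486.

candidate L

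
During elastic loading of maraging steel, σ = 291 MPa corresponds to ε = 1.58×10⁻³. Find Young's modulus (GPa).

E = σ/ε = 291 MPa / 1.58×10⁻³ = 184200 MPa = 184 GPa.

184 GPa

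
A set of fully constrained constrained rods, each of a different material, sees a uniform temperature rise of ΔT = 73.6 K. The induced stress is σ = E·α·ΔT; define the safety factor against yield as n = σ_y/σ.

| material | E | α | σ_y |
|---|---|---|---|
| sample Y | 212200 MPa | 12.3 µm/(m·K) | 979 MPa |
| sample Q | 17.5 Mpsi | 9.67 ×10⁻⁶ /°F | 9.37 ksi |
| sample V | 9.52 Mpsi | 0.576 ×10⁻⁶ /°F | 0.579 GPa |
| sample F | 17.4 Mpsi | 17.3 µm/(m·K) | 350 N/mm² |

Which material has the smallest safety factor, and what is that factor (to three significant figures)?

sample Q, n = 0.418

With everything in SI (GPa, ×10⁻⁶/K, MPa):
  sample Y: E = 212.2, α = 12.3, σ_y = 979.0 → σ = 192 MPa, n = 5.10
  sample Q: E = 120.7, α = 17.4, σ_y = 64.60 → σ = 155 MPa, n = 0.418
  sample V: E = 65.64, α = 1.04, σ_y = 579.0 → σ = 5.01 MPa, n = 116
  sample F: E = 120.0, α = 17.3, σ_y = 350.0 → σ = 153 MPa, n = 2.29
Sample Q has the lowest safety factor, n = 0.418.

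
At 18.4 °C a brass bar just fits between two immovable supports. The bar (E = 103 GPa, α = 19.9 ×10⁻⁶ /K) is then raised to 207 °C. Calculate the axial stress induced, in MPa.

387 MPa

ΔT = 188.6 K. Constrained thermal stress σ = E·α·ΔT = 103.0×10³ MPa × 19.9×10⁻⁶ × 188.6 = 387 MPa (compressive).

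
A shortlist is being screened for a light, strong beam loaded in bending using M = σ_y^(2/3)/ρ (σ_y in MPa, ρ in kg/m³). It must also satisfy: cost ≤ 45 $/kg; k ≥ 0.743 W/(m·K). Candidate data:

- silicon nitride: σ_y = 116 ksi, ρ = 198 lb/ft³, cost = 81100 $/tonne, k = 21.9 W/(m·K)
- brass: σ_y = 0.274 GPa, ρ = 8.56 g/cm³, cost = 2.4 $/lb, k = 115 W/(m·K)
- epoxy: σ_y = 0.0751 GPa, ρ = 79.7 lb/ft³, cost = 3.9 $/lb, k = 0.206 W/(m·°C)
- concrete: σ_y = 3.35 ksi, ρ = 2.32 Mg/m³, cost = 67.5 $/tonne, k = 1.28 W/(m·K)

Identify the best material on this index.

Screen on constraints: cost ≤ 45 $/kg; k ≥ 0.743 W/(m·K). Survivors: brass, concrete.
After converting to SI:
  brass: σ_y = 274.0 MPa, ρ = 8560 kg/m³
  concrete: σ_y = 23.10 MPa, ρ = 2320 kg/m³
  brass: M = 4.93×10⁻³
  concrete: M = 3.50×10⁻³
Brass ranks first.

brass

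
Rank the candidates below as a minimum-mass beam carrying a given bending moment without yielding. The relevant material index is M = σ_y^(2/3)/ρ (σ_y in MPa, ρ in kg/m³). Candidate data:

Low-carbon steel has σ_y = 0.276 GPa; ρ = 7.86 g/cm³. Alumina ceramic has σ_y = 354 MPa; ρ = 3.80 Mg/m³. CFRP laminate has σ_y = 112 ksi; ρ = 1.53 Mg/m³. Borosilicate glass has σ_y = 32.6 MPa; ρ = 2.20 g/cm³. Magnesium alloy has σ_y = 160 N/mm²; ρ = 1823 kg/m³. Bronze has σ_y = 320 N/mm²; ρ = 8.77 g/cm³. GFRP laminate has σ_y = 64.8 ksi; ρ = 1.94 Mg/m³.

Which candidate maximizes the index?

In SI units:
  low-carbon steel: σ_y = 276.0 MPa, ρ = 7860 kg/m³
  alumina ceramic: σ_y = 354.0 MPa, ρ = 3800 kg/m³
  CFRP laminate: σ_y = 772.2 MPa, ρ = 1530 kg/m³
  borosilicate glass: σ_y = 32.60 MPa, ρ = 2200 kg/m³
  magnesium alloy: σ_y = 160.0 MPa, ρ = 1823 kg/m³
  bronze: σ_y = 320.0 MPa, ρ = 8770 kg/m³
  GFRP laminate: σ_y = 446.8 MPa, ρ = 1940 kg/m³
  CFRP laminate: M = 55.0×10⁻³
  GFRP laminate: M = 30.1×10⁻³
  magnesium alloy: M = 16.2×10⁻³
  alumina ceramic: M = 13.2×10⁻³
  low-carbon steel: M = 5.39×10⁻³
  bronze: M = 5.33×10⁻³
  borosilicate glass: M = 4.64×10⁻³
The maximum is for CFRP laminate.

CFRP laminate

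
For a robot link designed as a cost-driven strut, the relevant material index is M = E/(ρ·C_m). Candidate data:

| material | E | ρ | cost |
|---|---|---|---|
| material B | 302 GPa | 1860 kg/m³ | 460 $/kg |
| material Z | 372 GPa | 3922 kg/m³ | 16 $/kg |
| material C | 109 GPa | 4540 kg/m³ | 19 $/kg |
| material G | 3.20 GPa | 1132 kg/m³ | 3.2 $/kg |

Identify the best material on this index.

Evaluate M for each candidate:
  material Z: M = 5.93 MN·m per $
  material C: M = 1.26 MN·m per $
  material G: M = 0.883 MN·m per $
  material B: M = 0.353 MN·m per $
Material Z has the largest M.

material Z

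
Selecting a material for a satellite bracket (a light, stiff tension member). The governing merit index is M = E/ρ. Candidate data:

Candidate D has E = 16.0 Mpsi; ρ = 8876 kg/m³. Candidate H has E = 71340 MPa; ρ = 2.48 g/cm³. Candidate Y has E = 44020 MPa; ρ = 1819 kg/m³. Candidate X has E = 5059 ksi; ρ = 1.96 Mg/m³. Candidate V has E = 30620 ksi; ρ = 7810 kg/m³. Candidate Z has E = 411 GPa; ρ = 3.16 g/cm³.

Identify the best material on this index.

Normalizing units and computing the index:
  candidate D: E = 110.3 GPa, ρ = 8876 kg/m³
  candidate H: E = 71.34 GPa, ρ = 2480 kg/m³
  candidate Y: E = 44.02 GPa, ρ = 1819 kg/m³
  candidate X: E = 34.88 GPa, ρ = 1960 kg/m³
  candidate V: E = 211.1 GPa, ρ = 7810 kg/m³
  candidate Z: E = 411.0 GPa, ρ = 3160 kg/m³
  candidate Z: M = 130 MN·m/kg
  candidate H: M = 28.8 MN·m/kg
  candidate V: M = 27.0 MN·m/kg
  candidate Y: M = 24.2 MN·m/kg
  candidate X: M = 17.8 MN·m/kg
  candidate D: M = 12.4 MN·m/kg
Candidate Z has the largest M.

candidate Z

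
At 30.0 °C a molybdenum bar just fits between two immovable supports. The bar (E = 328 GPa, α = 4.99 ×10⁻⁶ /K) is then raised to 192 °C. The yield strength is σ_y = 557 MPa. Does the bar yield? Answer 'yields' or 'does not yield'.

ΔT = 162.0 K. Constrained thermal stress σ = E·α·ΔT = 328.0×10³ MPa × 4.99×10⁻⁶ × 162.0 = 265 MPa (compressive).
Compare to σ_y = 557 MPa: σ < σ_y, so it does not yield.

does not yield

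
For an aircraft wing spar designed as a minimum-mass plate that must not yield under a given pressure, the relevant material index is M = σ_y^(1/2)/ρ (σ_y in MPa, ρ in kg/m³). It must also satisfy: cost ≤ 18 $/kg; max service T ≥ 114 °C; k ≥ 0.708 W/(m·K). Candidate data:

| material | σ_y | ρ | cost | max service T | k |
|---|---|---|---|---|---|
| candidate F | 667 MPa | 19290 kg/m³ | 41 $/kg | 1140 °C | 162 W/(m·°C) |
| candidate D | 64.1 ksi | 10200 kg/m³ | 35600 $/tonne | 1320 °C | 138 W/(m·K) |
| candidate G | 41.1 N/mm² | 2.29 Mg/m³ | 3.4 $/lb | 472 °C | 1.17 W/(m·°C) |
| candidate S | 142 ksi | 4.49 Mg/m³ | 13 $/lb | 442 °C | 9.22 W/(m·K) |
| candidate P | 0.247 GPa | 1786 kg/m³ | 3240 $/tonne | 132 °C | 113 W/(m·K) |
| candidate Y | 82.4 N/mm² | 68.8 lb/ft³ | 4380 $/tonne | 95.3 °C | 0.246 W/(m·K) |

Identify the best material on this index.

candidate P

Screen on constraints: cost ≤ 18 $/kg; max service T ≥ 114 °C; k ≥ 0.708 W/(m·K). Survivors: candidate G, candidate P.
After converting to SI:
  candidate G: σ_y = 41.10 MPa, ρ = 2290 kg/m³
  candidate P: σ_y = 247.0 MPa, ρ = 1786 kg/m³
  candidate P: M = 8.80×10⁻³
  candidate G: M = 2.80×10⁻³
The maximum is for candidate P.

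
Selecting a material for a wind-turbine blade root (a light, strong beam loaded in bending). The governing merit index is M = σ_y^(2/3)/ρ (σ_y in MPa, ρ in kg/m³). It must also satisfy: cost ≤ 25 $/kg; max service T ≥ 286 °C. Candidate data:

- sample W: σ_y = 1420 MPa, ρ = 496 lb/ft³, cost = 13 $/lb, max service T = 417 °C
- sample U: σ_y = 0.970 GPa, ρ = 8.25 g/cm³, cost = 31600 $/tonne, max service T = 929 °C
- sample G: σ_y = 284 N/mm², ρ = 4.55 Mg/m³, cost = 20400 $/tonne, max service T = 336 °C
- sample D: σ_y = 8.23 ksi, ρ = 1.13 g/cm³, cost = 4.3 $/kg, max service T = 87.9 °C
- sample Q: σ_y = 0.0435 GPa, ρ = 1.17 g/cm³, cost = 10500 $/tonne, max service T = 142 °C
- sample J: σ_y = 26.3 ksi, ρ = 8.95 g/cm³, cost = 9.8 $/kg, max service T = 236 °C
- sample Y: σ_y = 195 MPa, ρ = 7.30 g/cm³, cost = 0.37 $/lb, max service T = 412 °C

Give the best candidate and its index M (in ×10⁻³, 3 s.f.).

Screen on constraints: cost ≤ 25 $/kg; max service T ≥ 286 °C. Survivors: sample G, sample Y.
After converting to SI:
  sample G: σ_y = 284.0 MPa, ρ = 4550 kg/m³
  sample Y: σ_y = 195.0 MPa, ρ = 7300 kg/m³
  sample G: M = 9.50×10⁻³
  sample Y: M = 4.61×10⁻³
Sample G has the largest M.

sample G, M = 9.50×10⁻³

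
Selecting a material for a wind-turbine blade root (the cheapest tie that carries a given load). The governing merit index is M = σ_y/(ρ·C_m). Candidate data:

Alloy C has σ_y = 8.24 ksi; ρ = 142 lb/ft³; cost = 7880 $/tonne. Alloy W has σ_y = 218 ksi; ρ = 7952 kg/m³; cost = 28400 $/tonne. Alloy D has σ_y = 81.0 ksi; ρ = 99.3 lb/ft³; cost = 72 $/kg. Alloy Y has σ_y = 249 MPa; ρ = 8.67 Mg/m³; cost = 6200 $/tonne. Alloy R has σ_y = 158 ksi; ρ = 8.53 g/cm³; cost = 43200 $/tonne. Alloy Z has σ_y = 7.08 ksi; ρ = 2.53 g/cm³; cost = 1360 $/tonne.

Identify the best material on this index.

alloy Z

Putting every candidate on a common basis:
  alloy C: σ_y = 56.81 MPa, ρ = 2275 kg/m³, cost = 7.880 $/kg
  alloy W: σ_y = 1503 MPa, ρ = 7952 kg/m³, cost = 28.40 $/kg
  alloy D: σ_y = 558.5 MPa, ρ = 1591 kg/m³, cost = 72.00 $/kg
  alloy Y: σ_y = 249.0 MPa, ρ = 8670 kg/m³, cost = 6.200 $/kg
  alloy R: σ_y = 1089 MPa, ρ = 8530 kg/m³, cost = 43.20 $/kg
  alloy Z: σ_y = 48.81 MPa, ρ = 2530 kg/m³, cost = 1.360 $/kg
  alloy Z: M = 14.2 kN·m per $
  alloy W: M = 6.66 kN·m per $
  alloy D: M = 4.88 kN·m per $
  alloy Y: M = 4.63 kN·m per $
  alloy C: M = 3.17 kN·m per $
  alloy R: M = 2.96 kN·m per $
The maximum is for alloy Z.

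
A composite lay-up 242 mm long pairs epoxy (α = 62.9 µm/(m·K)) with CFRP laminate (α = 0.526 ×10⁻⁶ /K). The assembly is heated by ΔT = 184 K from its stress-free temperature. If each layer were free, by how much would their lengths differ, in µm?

Δα = |62.9 − 0.526|×10⁻⁶/K = 62.4×10⁻⁶/K.
ΔL_mismatch = Δα·L·ΔT = 62.4×10⁻⁶ × 242.0 mm × 184.0 K = 2780 µm.

2780 µm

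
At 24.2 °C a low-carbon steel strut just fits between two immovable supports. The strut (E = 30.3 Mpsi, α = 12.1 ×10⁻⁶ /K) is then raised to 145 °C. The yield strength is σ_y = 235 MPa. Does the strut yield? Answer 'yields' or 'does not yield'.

E = 30.3 Mpsi = 208.9 GPa.
ΔT = 120.8 K. Constrained thermal stress σ = E·α·ΔT = 208.9×10³ MPa × 12.1×10⁻⁶ × 120.8 = 305 MPa (compressive).
Compare to σ_y = 235 MPa: σ ≥ σ_y, so it yields.

yields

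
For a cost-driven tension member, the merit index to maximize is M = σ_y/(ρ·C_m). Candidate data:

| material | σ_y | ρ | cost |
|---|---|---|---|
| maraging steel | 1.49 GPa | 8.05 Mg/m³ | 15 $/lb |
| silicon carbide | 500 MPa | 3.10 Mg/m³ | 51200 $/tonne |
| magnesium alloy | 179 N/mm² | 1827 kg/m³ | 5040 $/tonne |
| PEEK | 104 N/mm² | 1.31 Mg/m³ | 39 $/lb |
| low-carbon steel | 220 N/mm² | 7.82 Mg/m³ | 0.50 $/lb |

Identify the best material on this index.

Normalizing units and computing the index:
  maraging steel: σ_y = 1490 MPa, ρ = 8050 kg/m³, cost = 33.07 $/kg
  silicon carbide: σ_y = 500.0 MPa, ρ = 3100 kg/m³, cost = 51.20 $/kg
  magnesium alloy: σ_y = 179.0 MPa, ρ = 1827 kg/m³, cost = 5.040 $/kg
  PEEK: σ_y = 104.0 MPa, ρ = 1310 kg/m³, cost = 85.98 $/kg
  low-carbon steel: σ_y = 220.0 MPa, ρ = 7820 kg/m³, cost = 1.102 $/kg
  low-carbon steel: M = 25.5 kN·m per $
  magnesium alloy: M = 19.4 kN·m per $
  maraging steel: M = 5.60 kN·m per $
  silicon carbide: M = 3.15 kN·m per $
  PEEK: M = 0.923 kN·m per $
Low-carbon steel ranks first.

low-carbon steel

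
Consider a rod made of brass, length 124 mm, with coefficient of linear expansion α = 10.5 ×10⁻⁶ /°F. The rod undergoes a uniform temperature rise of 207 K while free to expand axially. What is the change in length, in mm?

0.485 mm

Convert α: 10.5×10⁻⁶/°F × (9/5) = 18.9×10⁻⁶/K.
ΔL = α·L₀·ΔT = 18.9×10⁻⁶ × 124 mm × 207.0 K = 0.485 mm.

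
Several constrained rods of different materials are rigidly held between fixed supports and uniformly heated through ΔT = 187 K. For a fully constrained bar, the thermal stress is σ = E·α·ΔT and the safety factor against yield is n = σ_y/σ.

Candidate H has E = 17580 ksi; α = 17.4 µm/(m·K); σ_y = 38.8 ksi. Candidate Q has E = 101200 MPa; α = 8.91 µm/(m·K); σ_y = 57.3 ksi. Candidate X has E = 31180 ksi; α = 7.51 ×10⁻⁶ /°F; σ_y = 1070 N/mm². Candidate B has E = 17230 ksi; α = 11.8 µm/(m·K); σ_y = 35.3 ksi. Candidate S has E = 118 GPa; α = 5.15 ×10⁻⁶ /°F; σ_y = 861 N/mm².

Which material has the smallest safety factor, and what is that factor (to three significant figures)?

candidate H, n = 0.678

With everything in SI (GPa, ×10⁻⁶/K, MPa):
  candidate H: E = 121.2, α = 17.4, σ_y = 267.5 → σ = 394 MPa, n = 0.678
  candidate Q: E = 101.2, α = 8.91, σ_y = 395.1 → σ = 169 MPa, n = 2.34
  candidate X: E = 215.0, α = 13.5, σ_y = 1070 → σ = 543 MPa, n = 1.97
  candidate B: E = 118.8, α = 11.8, σ_y = 243.4 → σ = 262 MPa, n = 0.928
  candidate S: E = 118.0, α = 9.27, σ_y = 861.0 → σ = 205 MPa, n = 4.21
Smallest n: candidate H with n = 0.678.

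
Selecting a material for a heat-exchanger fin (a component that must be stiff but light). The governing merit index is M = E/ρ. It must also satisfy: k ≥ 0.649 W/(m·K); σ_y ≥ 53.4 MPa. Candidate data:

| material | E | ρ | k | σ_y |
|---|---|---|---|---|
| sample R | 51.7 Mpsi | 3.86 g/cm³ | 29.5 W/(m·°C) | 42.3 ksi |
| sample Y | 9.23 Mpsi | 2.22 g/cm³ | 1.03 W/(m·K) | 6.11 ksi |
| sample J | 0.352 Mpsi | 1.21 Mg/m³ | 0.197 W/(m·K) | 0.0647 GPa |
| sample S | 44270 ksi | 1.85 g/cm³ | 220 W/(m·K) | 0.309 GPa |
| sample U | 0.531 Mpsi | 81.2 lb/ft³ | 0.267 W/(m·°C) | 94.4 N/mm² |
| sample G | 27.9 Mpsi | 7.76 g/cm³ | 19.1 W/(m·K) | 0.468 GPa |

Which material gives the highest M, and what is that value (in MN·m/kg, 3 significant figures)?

Screen on constraints: k ≥ 0.649 W/(m·K); σ_y ≥ 53.4 MPa. Survivors: sample R, sample S, sample G.
After converting to SI:
  sample R: E = 356.5 GPa, ρ = 3860 kg/m³
  sample S: E = 305.2 GPa, ρ = 1850 kg/m³
  sample G: E = 192.4 GPa, ρ = 7760 kg/m³
  sample S: M = 165 MN·m/kg
  sample R: M = 92.3 MN·m/kg
  sample G: M = 24.8 MN·m/kg
The maximum is for sample S.

sample S, M = 165 MN·m/kg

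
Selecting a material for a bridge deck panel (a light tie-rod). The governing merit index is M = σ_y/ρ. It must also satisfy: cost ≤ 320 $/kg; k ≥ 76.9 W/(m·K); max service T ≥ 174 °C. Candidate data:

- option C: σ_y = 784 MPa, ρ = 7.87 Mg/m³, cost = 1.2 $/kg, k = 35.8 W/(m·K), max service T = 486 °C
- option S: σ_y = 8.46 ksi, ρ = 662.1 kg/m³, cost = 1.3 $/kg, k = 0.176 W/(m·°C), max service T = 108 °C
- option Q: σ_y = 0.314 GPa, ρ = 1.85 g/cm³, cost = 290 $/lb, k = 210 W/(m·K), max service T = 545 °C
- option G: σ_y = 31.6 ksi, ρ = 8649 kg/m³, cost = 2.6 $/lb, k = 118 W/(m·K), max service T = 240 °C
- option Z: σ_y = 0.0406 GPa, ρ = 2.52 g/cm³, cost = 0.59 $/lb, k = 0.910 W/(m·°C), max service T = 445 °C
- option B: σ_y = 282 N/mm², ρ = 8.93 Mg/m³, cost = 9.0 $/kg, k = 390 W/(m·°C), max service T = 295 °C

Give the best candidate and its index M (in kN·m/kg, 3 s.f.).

option B, M = 31.6 kN·m/kg

Screen on constraints: cost ≤ 320 $/kg; k ≥ 76.9 W/(m·K); max service T ≥ 174 °C. Survivors: option G, option B.
Putting every candidate on a common basis:
  option G: σ_y = 217.9 MPa, ρ = 8649 kg/m³
  option B: σ_y = 282.0 MPa, ρ = 8930 kg/m³
  option B: M = 31.6 kN·m/kg
  option G: M = 25.2 kN·m/kg
Option B has the largest M.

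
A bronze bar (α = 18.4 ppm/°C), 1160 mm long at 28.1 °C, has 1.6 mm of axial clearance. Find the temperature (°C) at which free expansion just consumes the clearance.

103 °C

α·L₀·ΔT = 1.6 mm ⇒ ΔT = 1.6 / (18.4×10⁻⁶ × 1160.0) = 74.96 K.
T = 28.1 + 74.96 = 103.1 °C.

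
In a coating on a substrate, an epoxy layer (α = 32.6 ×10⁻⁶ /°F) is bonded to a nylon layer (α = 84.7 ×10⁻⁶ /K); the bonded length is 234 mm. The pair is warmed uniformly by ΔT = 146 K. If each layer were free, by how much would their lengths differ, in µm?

889 µm

epoxy: α = 32.6×10⁻⁶/°F × 9/5 = 58.7×10⁻⁶/K.
Δα = |58.7 − 84.7|×10⁻⁶/K = 26.0×10⁻⁶/K.
ΔL_mismatch = Δα·L·ΔT = 26.0×10⁻⁶ × 234.0 mm × 146.0 K = 889 µm.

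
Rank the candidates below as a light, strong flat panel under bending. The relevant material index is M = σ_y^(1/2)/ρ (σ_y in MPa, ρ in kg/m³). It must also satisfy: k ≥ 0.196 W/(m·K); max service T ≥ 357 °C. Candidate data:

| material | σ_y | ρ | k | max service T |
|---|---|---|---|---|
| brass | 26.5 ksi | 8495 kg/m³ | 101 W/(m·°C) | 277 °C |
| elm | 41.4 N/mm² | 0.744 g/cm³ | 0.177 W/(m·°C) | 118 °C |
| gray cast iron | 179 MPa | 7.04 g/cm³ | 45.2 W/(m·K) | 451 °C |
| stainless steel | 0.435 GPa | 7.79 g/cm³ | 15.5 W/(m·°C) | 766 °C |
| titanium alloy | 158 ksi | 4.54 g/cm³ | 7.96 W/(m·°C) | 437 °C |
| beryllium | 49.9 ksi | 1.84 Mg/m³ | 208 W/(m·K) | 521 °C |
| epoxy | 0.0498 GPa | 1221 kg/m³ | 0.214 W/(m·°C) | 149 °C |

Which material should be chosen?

beryllium

Screen on constraints: k ≥ 0.196 W/(m·K); max service T ≥ 357 °C. Survivors: gray cast iron, stainless steel, titanium alloy, beryllium.
In SI units:
  gray cast iron: σ_y = 179.0 MPa, ρ = 7040 kg/m³
  stainless steel: σ_y = 435.0 MPa, ρ = 7790 kg/m³
  titanium alloy: σ_y = 1089 MPa, ρ = 4540 kg/m³
  beryllium: σ_y = 344.0 MPa, ρ = 1840 kg/m³
  beryllium: M = 10.1×10⁻³
  titanium alloy: M = 7.27×10⁻³
  stainless steel: M = 2.68×10⁻³
  gray cast iron: M = 1.90×10⁻³
Beryllium ranks first.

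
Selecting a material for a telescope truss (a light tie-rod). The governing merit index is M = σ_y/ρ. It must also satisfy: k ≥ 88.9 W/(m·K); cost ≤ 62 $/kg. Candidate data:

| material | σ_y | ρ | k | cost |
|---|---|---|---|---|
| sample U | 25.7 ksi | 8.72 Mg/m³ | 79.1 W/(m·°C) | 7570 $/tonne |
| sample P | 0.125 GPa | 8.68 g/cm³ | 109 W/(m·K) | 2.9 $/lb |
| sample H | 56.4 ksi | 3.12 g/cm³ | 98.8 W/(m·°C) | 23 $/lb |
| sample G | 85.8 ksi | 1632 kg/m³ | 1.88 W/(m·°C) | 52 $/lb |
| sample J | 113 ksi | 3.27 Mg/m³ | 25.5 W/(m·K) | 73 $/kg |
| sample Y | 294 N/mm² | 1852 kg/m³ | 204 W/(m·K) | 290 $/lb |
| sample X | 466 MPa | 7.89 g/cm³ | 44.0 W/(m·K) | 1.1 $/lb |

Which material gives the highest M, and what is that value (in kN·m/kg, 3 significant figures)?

sample H, M = 125 kN·m/kg

Screen on constraints: k ≥ 88.9 W/(m·K); cost ≤ 62 $/kg. Survivors: sample P, sample H.
Normalizing units and computing the index:
  sample P: σ_y = 125.0 MPa, ρ = 8680 kg/m³
  sample H: σ_y = 388.9 MPa, ρ = 3120 kg/m³
  sample H: M = 125 kN·m/kg
  sample P: M = 14.4 kN·m/kg
Highest index: sample H.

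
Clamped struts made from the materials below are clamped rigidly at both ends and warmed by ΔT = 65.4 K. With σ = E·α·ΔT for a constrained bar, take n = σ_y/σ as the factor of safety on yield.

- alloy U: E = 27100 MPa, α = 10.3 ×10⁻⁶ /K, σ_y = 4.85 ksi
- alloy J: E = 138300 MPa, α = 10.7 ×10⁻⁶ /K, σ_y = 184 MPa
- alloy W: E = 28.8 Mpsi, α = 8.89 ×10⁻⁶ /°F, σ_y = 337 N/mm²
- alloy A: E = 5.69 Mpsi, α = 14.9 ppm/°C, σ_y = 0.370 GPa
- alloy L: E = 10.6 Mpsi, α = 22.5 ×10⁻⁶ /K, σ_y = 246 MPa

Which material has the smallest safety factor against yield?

With everything in SI (GPa, ×10⁻⁶/K, MPa):
  alloy U: E = 27.10, α = 10.3, σ_y = 33.44 → σ = 18.3 MPa, n = 1.83
  alloy J: E = 138.3, α = 10.7, σ_y = 184.0 → σ = 96.8 MPa, n = 1.90
  alloy W: E = 198.6, α = 16.0, σ_y = 337.0 → σ = 208 MPa, n = 1.62
  alloy A: E = 39.23, α = 14.9, σ_y = 370.0 → σ = 38.2 MPa, n = 9.68
  alloy L: E = 73.08, α = 22.5, σ_y = 246.0 → σ = 108 MPa, n = 2.29
Smallest n: alloy W with n = 1.62.

alloy W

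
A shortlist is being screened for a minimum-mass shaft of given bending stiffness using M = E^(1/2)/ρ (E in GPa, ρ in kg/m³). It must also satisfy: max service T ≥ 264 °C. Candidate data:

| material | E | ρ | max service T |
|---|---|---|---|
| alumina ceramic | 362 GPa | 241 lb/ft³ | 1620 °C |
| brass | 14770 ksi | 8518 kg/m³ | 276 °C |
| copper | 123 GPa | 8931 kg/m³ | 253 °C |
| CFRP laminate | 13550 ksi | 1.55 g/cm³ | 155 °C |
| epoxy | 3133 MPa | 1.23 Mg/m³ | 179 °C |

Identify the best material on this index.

Screen on constraints: max service T ≥ 264 °C. Survivors: alumina ceramic, brass.
Convert each candidate to consistent units, then evaluate M:
  alumina ceramic: E = 362.0 GPa, ρ = 3860 kg/m³
  brass: E = 101.8 GPa, ρ = 8518 kg/m³
  alumina ceramic: M = 4.93×10⁻³
  brass: M = 1.18×10⁻³
The maximum is for alumina ceramic.

alumina ceramic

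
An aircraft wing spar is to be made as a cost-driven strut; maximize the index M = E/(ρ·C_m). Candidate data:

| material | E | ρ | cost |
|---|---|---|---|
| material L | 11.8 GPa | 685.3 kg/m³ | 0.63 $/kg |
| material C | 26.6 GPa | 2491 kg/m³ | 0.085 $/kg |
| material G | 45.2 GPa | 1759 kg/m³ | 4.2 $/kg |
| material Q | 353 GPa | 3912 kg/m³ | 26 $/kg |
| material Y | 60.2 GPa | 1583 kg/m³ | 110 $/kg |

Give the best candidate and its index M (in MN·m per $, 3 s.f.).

material C, M = 126 MN·m per $

Computing M directly (units already consistent):
  material C: M = 126 MN·m per $
  material L: M = 27.3 MN·m per $
  material G: M = 6.12 MN·m per $
  material Q: M = 3.47 MN·m per $
  material Y: M = 0.346 MN·m per $
The maximum is for material C.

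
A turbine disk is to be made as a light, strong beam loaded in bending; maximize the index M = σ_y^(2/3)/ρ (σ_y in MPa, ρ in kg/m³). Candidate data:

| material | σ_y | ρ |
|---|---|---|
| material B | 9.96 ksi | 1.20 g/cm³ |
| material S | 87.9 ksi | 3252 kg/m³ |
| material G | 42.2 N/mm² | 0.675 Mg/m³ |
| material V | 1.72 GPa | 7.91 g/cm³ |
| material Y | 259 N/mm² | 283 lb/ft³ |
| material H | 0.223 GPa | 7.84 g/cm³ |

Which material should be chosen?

material S

Convert each candidate to consistent units, then evaluate M:
  material B: σ_y = 68.67 MPa, ρ = 1200 kg/m³
  material S: σ_y = 606.0 MPa, ρ = 3252 kg/m³
  material G: σ_y = 42.20 MPa, ρ = 675.0 kg/m³
  material V: σ_y = 1720 MPa, ρ = 7910 kg/m³
  material Y: σ_y = 259.0 MPa, ρ = 4533 kg/m³
  material H: σ_y = 223.0 MPa, ρ = 7840 kg/m³
  material S: M = 22.0×10⁻³
  material V: M = 18.1×10⁻³
  material G: M = 18.0×10⁻³
  material B: M = 14.0×10⁻³
  material Y: M = 8.96×10⁻³
  material H: M = 4.69×10⁻³
Material S ranks first.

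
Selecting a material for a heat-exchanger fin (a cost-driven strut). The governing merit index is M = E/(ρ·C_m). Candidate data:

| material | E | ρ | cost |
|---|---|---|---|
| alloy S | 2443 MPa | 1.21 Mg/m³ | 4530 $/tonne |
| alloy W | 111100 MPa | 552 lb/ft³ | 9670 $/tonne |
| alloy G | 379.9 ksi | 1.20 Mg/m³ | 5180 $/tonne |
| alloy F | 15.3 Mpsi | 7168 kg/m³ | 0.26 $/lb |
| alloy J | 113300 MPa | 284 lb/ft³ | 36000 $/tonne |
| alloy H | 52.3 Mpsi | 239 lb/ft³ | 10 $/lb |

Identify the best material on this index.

In SI units:
  alloy S: E = 2.443 GPa, ρ = 1210 kg/m³, cost = 4.530 $/kg
  alloy W: E = 111.1 GPa, ρ = 8842 kg/m³, cost = 9.670 $/kg
  alloy G: E = 2.619 GPa, ρ = 1200 kg/m³, cost = 5.180 $/kg
  alloy F: E = 105.5 GPa, ρ = 7168 kg/m³, cost = 0.5732 $/kg
  alloy J: E = 113.3 GPa, ρ = 4549 kg/m³, cost = 36.00 $/kg
  alloy H: E = 360.6 GPa, ρ = 3828 kg/m³, cost = 22.05 $/kg
  alloy F: M = 25.7 MN·m per $
  alloy H: M = 4.27 MN·m per $
  alloy W: M = 1.30 MN·m per $
  alloy J: M = 0.692 MN·m per $
  alloy S: M = 0.446 MN·m per $
  alloy G: M = 0.421 MN·m per $
Alloy F ranks first.

alloy F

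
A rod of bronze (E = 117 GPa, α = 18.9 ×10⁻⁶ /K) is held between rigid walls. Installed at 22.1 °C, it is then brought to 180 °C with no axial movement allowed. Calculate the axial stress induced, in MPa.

349 MPa

ΔT = 157.9 K. Constrained thermal stress σ = E·α·ΔT = 117.0×10³ MPa × 18.9×10⁻⁶ × 157.9 = 349 MPa (compressive).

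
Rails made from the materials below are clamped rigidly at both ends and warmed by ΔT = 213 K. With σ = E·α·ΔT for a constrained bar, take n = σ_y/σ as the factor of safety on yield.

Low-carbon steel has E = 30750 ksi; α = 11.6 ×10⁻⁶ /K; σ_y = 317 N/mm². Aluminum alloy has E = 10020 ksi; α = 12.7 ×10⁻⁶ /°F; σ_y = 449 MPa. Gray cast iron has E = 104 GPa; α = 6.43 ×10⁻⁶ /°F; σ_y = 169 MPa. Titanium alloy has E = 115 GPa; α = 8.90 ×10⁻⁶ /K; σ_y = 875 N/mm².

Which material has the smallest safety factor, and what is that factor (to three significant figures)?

In consistent units (E in GPa, α in ×10⁻⁶/K, σ_y in MPa):
  low-carbon steel: E = 212.0, α = 11.6, σ_y = 317.0 → σ = 524 MPa, n = 0.605
  aluminum alloy: E = 69.09, α = 22.9, σ_y = 449.0 → σ = 336 MPa, n = 1.33
  gray cast iron: E = 104.0, α = 11.6, σ_y = 169.0 → σ = 256 MPa, n = 0.659
  titanium alloy: E = 115.0, α = 8.90, σ_y = 875.0 → σ = 218 MPa, n = 4.01
Low-carbon steel has the lowest safety factor, n = 0.605.

low-carbon steel, n = 0.605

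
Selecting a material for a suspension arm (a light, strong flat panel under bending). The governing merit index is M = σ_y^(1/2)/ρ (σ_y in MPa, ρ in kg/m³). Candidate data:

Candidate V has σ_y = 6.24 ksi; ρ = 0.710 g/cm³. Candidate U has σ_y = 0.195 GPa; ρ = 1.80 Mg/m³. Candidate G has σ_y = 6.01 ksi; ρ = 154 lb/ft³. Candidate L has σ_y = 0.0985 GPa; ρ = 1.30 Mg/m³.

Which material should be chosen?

candidate V

Normalizing units and computing the index:
  candidate V: σ_y = 43.02 MPa, ρ = 710.0 kg/m³
  candidate U: σ_y = 195.0 MPa, ρ = 1800 kg/m³
  candidate G: σ_y = 41.44 MPa, ρ = 2467 kg/m³
  candidate L: σ_y = 98.50 MPa, ρ = 1300 kg/m³
  candidate V: M = 9.24×10⁻³
  candidate U: M = 7.76×10⁻³
  candidate L: M = 7.63×10⁻³
  candidate G: M = 2.61×10⁻³
Highest index: candidate V.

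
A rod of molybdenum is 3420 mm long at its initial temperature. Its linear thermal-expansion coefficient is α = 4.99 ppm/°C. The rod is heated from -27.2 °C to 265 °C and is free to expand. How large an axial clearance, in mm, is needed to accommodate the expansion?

ΔT = 265 − (-27.2) = 292.2 K.
ΔL = α·L₀·ΔT = 4.99×10⁻⁶ × 3420 mm × 292.2 K = 4.99 mm.

4.99 mm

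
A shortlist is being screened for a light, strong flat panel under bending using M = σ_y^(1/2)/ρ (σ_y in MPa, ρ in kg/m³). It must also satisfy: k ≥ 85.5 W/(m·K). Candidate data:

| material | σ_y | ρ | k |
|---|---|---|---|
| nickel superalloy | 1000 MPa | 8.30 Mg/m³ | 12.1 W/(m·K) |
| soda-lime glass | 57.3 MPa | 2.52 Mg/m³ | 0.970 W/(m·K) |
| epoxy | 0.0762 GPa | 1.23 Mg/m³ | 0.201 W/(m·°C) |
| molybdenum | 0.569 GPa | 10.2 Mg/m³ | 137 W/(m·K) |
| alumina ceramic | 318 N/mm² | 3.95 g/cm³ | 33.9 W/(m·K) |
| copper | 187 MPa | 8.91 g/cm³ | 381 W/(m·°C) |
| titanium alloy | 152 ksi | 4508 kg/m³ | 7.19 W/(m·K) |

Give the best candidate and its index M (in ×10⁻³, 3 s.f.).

molybdenum, M = 2.34×10⁻³

Screen on constraints: k ≥ 85.5 W/(m·K). Survivors: molybdenum, copper.
In SI units:
  molybdenum: σ_y = 569.0 MPa, ρ = 10200 kg/m³
  copper: σ_y = 187.0 MPa, ρ = 8910 kg/m³
  molybdenum: M = 2.34×10⁻³
  copper: M = 1.53×10⁻³
The maximum is for molybdenum.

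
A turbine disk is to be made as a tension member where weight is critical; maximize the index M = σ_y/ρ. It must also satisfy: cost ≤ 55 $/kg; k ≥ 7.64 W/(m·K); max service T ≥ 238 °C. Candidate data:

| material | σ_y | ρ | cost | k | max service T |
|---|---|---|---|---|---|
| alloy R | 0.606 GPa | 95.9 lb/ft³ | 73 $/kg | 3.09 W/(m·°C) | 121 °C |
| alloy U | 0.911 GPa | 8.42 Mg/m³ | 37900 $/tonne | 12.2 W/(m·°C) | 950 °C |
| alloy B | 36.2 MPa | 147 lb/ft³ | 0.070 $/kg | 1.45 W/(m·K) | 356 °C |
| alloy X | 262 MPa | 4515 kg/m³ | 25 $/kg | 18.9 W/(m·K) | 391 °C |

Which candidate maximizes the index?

alloy U

Screen on constraints: cost ≤ 55 $/kg; k ≥ 7.64 W/(m·K); max service T ≥ 238 °C. Survivors: alloy U, alloy X.
After converting to SI:
  alloy U: σ_y = 911.0 MPa, ρ = 8420 kg/m³
  alloy X: σ_y = 262.0 MPa, ρ = 4515 kg/m³
  alloy U: M = 108 kN·m/kg
  alloy X: M = 58.0 kN·m/kg
The maximum is for alloy U.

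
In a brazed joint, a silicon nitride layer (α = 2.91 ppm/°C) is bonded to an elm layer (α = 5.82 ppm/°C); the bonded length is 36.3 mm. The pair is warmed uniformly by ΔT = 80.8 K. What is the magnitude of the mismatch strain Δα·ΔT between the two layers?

2.35×10⁻⁴

Δα = |2.91 − 5.82|×10⁻⁶/K = 2.91×10⁻⁶/K.
Mismatch strain = Δα·ΔT = 2.91×10⁻⁶ × 80.8 = 2.35×10⁻⁴.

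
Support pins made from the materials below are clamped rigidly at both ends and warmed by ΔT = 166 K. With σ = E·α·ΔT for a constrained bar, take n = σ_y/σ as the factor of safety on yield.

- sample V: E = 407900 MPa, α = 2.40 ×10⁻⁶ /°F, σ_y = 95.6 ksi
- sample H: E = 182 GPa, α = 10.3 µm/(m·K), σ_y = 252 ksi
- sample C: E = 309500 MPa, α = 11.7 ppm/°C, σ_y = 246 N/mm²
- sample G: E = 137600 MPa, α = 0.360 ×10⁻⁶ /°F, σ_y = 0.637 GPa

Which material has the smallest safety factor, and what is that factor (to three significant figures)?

sample C, n = 0.409

With everything in SI (GPa, ×10⁻⁶/K, MPa):
  sample V: E = 407.9, α = 4.32, σ_y = 659.1 → σ = 293 MPa, n = 2.25
  sample H: E = 182.0, α = 10.3, σ_y = 1737 → σ = 311 MPa, n = 5.58
  sample C: E = 309.5, α = 11.7, σ_y = 246.0 → σ = 601 MPa, n = 0.409
  sample G: E = 137.6, α = 0.648, σ_y = 637.0 → σ = 14.8 MPa, n = 43.0
The minimum is sample C at n = 0.409.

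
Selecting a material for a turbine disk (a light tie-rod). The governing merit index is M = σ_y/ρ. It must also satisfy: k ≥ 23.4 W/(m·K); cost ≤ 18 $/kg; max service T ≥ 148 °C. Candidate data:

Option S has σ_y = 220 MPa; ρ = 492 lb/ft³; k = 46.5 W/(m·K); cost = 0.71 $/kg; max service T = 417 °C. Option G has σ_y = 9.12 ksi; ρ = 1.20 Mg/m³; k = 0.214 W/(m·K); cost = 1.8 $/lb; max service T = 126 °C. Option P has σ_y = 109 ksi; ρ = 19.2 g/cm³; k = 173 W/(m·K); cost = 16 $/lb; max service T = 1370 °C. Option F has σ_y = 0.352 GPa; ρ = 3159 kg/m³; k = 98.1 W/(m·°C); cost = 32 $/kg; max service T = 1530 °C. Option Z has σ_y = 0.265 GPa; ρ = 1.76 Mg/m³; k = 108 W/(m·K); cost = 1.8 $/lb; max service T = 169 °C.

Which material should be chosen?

Screen on constraints: k ≥ 23.4 W/(m·K); cost ≤ 18 $/kg; max service T ≥ 148 °C. Survivors: option S, option Z.
Convert each candidate to consistent units, then evaluate M:
  option S: σ_y = 220.0 MPa, ρ = 7881 kg/m³
  option Z: σ_y = 265.0 MPa, ρ = 1760 kg/m³
  option Z: M = 151 kN·m/kg
  option S: M = 27.9 kN·m/kg
Option Z ranks first.

option Z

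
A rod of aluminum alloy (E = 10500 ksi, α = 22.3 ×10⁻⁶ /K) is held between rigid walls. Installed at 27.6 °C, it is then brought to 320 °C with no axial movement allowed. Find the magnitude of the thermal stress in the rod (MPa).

E = 10500 ksi = 72.39 GPa.
ΔT = 292.4 K. Constrained thermal stress σ = E·α·ΔT = 72.39×10³ MPa × 22.3×10⁻⁶ × 292.4 = 472 MPa (compressive).

472 MPa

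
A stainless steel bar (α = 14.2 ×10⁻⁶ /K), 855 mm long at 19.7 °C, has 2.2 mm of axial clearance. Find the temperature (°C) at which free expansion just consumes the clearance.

201 °C

α·L₀·ΔT = 2.2 mm ⇒ ΔT = 2.2 / (14.2×10⁻⁶ × 855.0) = 181.2 K.
T = 19.7 + 181.2 = 200.9 °C.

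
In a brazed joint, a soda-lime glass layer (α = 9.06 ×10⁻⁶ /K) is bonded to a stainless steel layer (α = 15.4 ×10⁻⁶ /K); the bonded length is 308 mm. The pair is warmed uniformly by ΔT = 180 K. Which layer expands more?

stainless steel

α(soda-lime glass) = 9.06×10⁻⁶/K vs α(stainless steel) = 15.4×10⁻⁶/K.
Higher α expands more for the same ΔT: stainless steel.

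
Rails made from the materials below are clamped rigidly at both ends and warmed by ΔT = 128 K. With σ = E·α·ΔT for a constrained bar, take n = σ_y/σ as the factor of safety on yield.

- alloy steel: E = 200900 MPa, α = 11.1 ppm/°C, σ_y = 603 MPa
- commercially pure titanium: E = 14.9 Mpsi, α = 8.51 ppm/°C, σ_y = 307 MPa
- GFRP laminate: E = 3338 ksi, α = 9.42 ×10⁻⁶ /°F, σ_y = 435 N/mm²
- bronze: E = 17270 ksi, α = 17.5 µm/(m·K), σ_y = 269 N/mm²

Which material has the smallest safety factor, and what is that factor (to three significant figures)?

bronze, n = 1.01

With everything in SI (GPa, ×10⁻⁶/K, MPa):
  alloy steel: E = 200.9, α = 11.1, σ_y = 603.0 → σ = 285 MPa, n = 2.11
  commercially pure titanium: E = 102.7, α = 8.51, σ_y = 307.0 → σ = 112 MPa, n = 2.74
  GFRP laminate: E = 23.01, α = 17.0, σ_y = 435.0 → σ = 50.0 MPa, n = 8.71
  bronze: E = 119.1, α = 17.5, σ_y = 269.0 → σ = 267 MPa, n = 1.01
Smallest n: bronze with n = 1.01.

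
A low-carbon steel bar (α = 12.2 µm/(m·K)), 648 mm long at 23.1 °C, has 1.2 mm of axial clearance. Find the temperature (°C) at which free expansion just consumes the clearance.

175 °C

α·L₀·ΔT = 1.2 mm ⇒ ΔT = 1.2 / (12.2×10⁻⁶ × 648.0) = 151.8 K.
T = 23.1 + 151.8 = 174.9 °C.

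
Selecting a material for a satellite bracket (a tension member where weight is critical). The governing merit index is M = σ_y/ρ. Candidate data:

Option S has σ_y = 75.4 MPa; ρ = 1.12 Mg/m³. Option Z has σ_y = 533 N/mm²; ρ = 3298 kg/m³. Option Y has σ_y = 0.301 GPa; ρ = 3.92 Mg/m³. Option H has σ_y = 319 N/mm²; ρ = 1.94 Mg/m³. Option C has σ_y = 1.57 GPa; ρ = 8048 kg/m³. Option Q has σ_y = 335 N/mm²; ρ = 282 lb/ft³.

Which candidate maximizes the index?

option C

Convert each candidate to consistent units, then evaluate M:
  option S: σ_y = 75.40 MPa, ρ = 1120 kg/m³
  option Z: σ_y = 533.0 MPa, ρ = 3298 kg/m³
  option Y: σ_y = 301.0 MPa, ρ = 3920 kg/m³
  option H: σ_y = 319.0 MPa, ρ = 1940 kg/m³
  option C: σ_y = 1570 MPa, ρ = 8048 kg/m³
  option Q: σ_y = 335.0 MPa, ρ = 4517 kg/m³
  option C: M = 195 kN·m/kg
  option H: M = 164 kN·m/kg
  option Z: M = 162 kN·m/kg
  option Y: M = 76.8 kN·m/kg
  option Q: M = 74.2 kN·m/kg
  option S: M = 67.3 kN·m/kg
The maximum is for option C.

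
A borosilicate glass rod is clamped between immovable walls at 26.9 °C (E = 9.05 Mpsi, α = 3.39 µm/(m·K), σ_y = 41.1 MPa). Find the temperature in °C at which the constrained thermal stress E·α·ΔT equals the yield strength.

221 °C

E = 9.05 Mpsi = 62.40 GPa.
E·α·ΔT = 41.10 MPa ⇒ ΔT = 41.10 / (62.40×10³ × 3.39×10⁻⁶) = 194.3 K.
T = 26.9 + 194.3 = 221.2 °C.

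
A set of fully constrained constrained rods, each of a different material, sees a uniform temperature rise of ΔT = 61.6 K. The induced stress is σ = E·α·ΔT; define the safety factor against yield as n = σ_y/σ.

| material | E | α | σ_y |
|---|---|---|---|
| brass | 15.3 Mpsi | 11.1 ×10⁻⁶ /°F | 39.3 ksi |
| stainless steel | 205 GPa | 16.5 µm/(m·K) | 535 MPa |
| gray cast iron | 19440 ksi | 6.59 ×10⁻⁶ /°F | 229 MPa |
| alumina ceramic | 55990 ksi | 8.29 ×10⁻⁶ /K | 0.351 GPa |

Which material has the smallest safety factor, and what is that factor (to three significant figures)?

Per material, after unit conversion:
  brass: E = 105.5, α = 20.0, σ_y = 271.0 → σ = 130 MPa, n = 2.09
  stainless steel: E = 205.0, α = 16.5, σ_y = 535.0 → σ = 208 MPa, n = 2.57
  gray cast iron: E = 134.0, α = 11.9, σ_y = 229.0 → σ = 97.9 MPa, n = 2.34
  alumina ceramic: E = 386.0, α = 8.29, σ_y = 351.0 → σ = 197 MPa, n = 1.78
The minimum is alumina ceramic at n = 1.78.

alumina ceramic, n = 1.78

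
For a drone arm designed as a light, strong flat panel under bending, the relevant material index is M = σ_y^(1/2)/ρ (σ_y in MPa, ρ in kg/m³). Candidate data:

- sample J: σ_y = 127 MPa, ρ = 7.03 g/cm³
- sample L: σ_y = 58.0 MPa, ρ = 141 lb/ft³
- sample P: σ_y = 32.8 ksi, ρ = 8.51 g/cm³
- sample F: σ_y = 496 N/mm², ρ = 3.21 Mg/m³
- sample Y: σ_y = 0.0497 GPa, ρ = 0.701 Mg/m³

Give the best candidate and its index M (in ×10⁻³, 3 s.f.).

sample Y, M = 10.1×10⁻³

Convert each candidate to consistent units, then evaluate M:
  sample J: σ_y = 127.0 MPa, ρ = 7030 kg/m³
  sample L: σ_y = 58.00 MPa, ρ = 2259 kg/m³
  sample P: σ_y = 226.1 MPa, ρ = 8510 kg/m³
  sample F: σ_y = 496.0 MPa, ρ = 3210 kg/m³
  sample Y: σ_y = 49.70 MPa, ρ = 701.0 kg/m³
  sample Y: M = 10.1×10⁻³
  sample F: M = 6.94×10⁻³
  sample L: M = 3.37×10⁻³
  sample P: M = 1.77×10⁻³
  sample J: M = 1.60×10⁻³
The maximum is for sample Y.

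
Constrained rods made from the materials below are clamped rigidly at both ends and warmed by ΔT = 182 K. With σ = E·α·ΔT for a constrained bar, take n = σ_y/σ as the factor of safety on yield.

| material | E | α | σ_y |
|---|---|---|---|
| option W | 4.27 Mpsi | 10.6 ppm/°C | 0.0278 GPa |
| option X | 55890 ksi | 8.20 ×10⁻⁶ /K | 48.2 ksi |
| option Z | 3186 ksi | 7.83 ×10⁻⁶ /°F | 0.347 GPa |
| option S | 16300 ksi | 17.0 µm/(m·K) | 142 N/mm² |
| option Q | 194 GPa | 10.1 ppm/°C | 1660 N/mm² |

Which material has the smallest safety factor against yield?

In consistent units (E in GPa, α in ×10⁻⁶/K, σ_y in MPa):
  option W: E = 29.44, α = 10.6, σ_y = 27.80 → σ = 56.8 MPa, n = 0.489
  option X: E = 385.3, α = 8.20, σ_y = 332.3 → σ = 575 MPa, n = 0.578
  option Z: E = 21.97, α = 14.1, σ_y = 347.0 → σ = 56.3 MPa, n = 6.16
  option S: E = 112.4, α = 17.0, σ_y = 142.0 → σ = 348 MPa, n = 0.408
  option Q: E = 194.0, α = 10.1, σ_y = 1660 → σ = 357 MPa, n = 4.65
Option S has the lowest safety factor, n = 0.408.

option S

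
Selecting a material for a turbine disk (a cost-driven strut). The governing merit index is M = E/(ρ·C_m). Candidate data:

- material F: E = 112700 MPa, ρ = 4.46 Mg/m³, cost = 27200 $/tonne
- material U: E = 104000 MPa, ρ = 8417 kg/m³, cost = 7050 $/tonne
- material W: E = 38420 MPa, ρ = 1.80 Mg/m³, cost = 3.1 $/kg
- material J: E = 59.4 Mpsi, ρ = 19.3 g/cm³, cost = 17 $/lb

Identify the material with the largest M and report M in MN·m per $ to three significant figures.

material W, M = 6.89 MN·m per $

Convert each candidate to consistent units, then evaluate M:
  material F: E = 112.7 GPa, ρ = 4460 kg/m³, cost = 27.20 $/kg
  material U: E = 104.0 GPa, ρ = 8417 kg/m³, cost = 7.050 $/kg
  material W: E = 38.42 GPa, ρ = 1800 kg/m³, cost = 3.100 $/kg
  material J: E = 409.5 GPa, ρ = 19300 kg/m³, cost = 37.48 $/kg
  material W: M = 6.89 MN·m per $
  material U: M = 1.75 MN·m per $
  material F: M = 0.929 MN·m per $
  material J: M = 0.566 MN·m per $
Highest index: material W.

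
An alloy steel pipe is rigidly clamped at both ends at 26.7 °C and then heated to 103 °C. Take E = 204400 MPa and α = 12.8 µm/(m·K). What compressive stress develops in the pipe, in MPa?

200 MPa

E = 204400 MPa = 204.4 GPa.
ΔT = 76.30 K. Constrained thermal stress σ = E·α·ΔT = 204.4×10³ MPa × 12.8×10⁻⁶ × 76.30 = 200 MPa (compressive).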